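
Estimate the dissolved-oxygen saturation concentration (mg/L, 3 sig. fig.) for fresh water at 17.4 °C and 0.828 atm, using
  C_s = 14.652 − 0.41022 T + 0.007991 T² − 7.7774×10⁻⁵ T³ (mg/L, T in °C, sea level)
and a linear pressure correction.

C_s ≈ 7.89 mg/L

At sea level: C_s = 14.652 − 0.41022×17.4 + 0.007991×17.4² − 7.7774×10⁻⁵×17.4³ = 9.524 mg/L.
Pressure correction: C_s' = 9.524 × 0.828 = 7.886 mg/L.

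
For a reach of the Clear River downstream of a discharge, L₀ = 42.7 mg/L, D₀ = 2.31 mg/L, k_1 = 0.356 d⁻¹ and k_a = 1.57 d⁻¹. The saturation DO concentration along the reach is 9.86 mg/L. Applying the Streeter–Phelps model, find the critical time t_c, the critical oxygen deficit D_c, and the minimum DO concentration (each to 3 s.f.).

t_c = [1/(k_a−k_1)] ln[(k_a/k_1)(1 − D₀(k_a−k_1)/(k_1 L₀))]
= [1/(1.57−0.356)] ln[(1.57/0.356)(1 − 2.31×1.214/(0.356×42.7))]
= (1/1.214) ln[4.410 × 0.8155] = 0.8237 × ln(3.597) = 0.8237 × 1.280 = 1.054 d.
D_c = (k_1/k_a) L₀ e^(−k_1 t_c) = (0.356/1.57) × 42.7 × e^(−0.356×1.054) = 0.2268 × 42.7 × 0.6871 = 6.652 mg/L.
Minimum DO = C_s − D_c = 9.86 − 6.652 = 3.208 mg/L.

t_c ≈ 1.05 d; D_c ≈ 6.65 mg/L; min DO ≈ 3.21 mg/L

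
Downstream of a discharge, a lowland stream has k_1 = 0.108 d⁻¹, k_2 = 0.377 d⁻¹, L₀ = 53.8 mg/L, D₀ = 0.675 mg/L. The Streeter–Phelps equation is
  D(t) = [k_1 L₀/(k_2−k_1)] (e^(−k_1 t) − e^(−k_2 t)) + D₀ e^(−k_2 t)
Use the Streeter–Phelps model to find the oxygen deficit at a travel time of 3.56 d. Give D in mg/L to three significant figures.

D ≈ 9.24 mg/L

k_1 L₀/(k_2−k_1) = 0.108×53.8/(0.377−0.108) = 5.810/0.2690 = 21.60 mg/L.
e^(−k_1 t) = e^(−0.108×3.560) = 0.6808; e^(−k_2 t) = e^(−0.377×3.560) = 0.2613.
D = 21.60 × (0.6808 − 0.2613) + 0.675 × 0.2613 = 9.061 + 0.1764 = 9.238 mg/L.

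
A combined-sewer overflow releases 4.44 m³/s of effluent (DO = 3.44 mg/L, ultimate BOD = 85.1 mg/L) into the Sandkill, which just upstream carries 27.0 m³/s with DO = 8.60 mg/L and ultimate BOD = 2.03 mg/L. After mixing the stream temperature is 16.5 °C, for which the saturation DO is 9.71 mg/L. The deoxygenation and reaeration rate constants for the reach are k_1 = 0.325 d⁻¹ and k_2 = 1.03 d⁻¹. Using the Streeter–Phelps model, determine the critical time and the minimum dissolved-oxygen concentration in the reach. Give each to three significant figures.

t_c ≈ 1.15 d; minimum DO ≈ 6.72 mg/L

Mixed DO = (27.0×8.60 + 4.44×3.44)/(27.0+4.44) = 247.5/31.44 = 7.871 mg/L.
Mixed L₀ = (27.0×2.03 + 4.44×85.1)/(31.44) = 432.7/31.44 = 13.76 mg/L.
Initial deficit D₀ = C_s − DO₀ = 9.71 − 7.871 = 1.839 mg/L.
t_c = (1/0.7050) ln[(1.03/0.325)(1 − 1.839×0.7050/(0.325×13.76))] = 1.418 × ln(2.251) = 1.151 d.
D_c = (0.325/1.03) × 13.76 × e^(−0.325×1.151) = 0.3155 × 13.76 × 0.6880 = 2.987 mg/L.
Minimum DO = 9.71 − 2.987 = 6.723 mg/L.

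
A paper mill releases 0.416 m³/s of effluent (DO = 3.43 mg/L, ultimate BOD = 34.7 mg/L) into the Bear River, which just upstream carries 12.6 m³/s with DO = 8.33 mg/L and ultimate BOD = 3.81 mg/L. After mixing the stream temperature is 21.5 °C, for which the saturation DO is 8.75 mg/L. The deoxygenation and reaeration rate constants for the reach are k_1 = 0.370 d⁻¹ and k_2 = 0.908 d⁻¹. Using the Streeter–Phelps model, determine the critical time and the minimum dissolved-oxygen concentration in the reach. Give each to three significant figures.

t_c ≈ 1.31 d; minimum DO ≈ 7.55 mg/L

Mixed DO = (12.6×8.33 + 0.416×3.43)/(12.6+0.416) = 106.4/13.02 = 8.173 mg/L.
Mixed L₀ = (12.6×3.81 + 0.416×34.7)/(13.02) = 62.44/13.02 = 4.797 mg/L.
Initial deficit D₀ = C_s − DO₀ = 8.75 − 8.173 = 0.5766 mg/L.
t_c = (1/0.5380) ln[(0.908/0.370)(1 − 0.5766×0.5380/(0.370×4.797))] = 1.859 × ln(2.025) = 1.312 d.
D_c = (0.370/0.908) × 4.797 × e^(−0.370×1.312) = 0.4075 × 4.797 × 0.6155 = 1.203 mg/L.
Minimum DO = 8.75 − 1.203 = 7.547 mg/L.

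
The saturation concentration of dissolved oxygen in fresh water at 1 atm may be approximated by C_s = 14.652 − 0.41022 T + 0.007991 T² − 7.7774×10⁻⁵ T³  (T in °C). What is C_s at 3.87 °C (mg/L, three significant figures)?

C_s ≈ 13.2 mg/L

C_s = 14.652 − 0.41022×3.87 + 0.007991×3.87² − 7.7774×10⁻⁵×3.87³ = 13.18 mg/L.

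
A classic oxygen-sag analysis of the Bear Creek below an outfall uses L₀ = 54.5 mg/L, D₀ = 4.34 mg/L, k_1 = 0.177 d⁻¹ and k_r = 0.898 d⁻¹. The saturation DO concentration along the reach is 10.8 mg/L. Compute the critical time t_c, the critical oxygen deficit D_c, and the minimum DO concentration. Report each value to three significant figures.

At the critical point dD/dt = 0, so k_1 L₀ e^(−k_1 t) = k_r D. Substituting D(t) from the Streeter–Phelps equation and solving for t gives
t_c = ln[(k_r/k_1)(1 − D₀(k_r−k_1)/(k_1 L₀))] / (k_r−k_1).
Here k_r−k_1 = 0.7210 d⁻¹ and 1 − D₀(k_r−k_1)/(k_1 L₀) = 1 − 4.34×0.7210/(0.177×54.5) = 0.6756, so
t_c = ln(5.073 × 0.6756) / 0.7210 = 1.232 / 0.7210 = 1.709 d.
D_c = (k_1/k_r) L₀ e^(−k_1 t_c) = (0.177/0.898) × 54.5 × e^(−0.177×1.709) = 0.1971 × 54.5 × 0.7390 = 7.939 mg/L.
Minimum DO = C_s − D_c = 10.8 − 7.939 = 2.861 mg/L.

t_c ≈ 1.71 d; D_c ≈ 7.94 mg/L; min DO ≈ 2.86 mg/L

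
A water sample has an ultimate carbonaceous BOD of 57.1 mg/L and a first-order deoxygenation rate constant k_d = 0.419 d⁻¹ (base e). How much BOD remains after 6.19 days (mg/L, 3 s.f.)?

L ≈ 4.27 mg/L

L_t = L₀ e^(−k_d t) = 57.1 × e^(−0.419×6.19) = 57.1 × 0.07475 = 4.268 mg/L.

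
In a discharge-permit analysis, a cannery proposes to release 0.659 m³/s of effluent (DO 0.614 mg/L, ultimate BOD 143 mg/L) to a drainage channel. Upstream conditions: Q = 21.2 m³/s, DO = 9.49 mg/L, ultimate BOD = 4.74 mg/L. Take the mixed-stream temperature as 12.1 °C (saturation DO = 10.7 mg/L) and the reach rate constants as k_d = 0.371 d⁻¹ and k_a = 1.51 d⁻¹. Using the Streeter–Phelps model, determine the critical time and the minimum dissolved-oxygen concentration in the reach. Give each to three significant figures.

Mixed DO = (21.2×9.49 + 0.659×0.614)/(21.2+0.659) = 201.6/21.86 = 9.222 mg/L.
Mixed L₀ = (21.2×4.74 + 0.659×143)/(21.86) = 194.7/21.86 = 8.908 mg/L.
Initial deficit D₀ = C_s − DO₀ = 10.7 − 9.222 = 1.478 mg/L.
t_c = (1/1.139) ln[(1.51/0.371)(1 − 1.478×1.139/(0.371×8.908))] = 0.8780 × ln(1.997) = 0.6075 d.
D_c = (0.371/1.51) × 8.908 × e^(−0.371×0.6075) = 0.2457 × 8.908 × 0.7982 = 1.747 mg/L.
Minimum DO = 10.7 − 1.747 = 8.953 mg/L.

t_c ≈ 0.607 d; minimum DO ≈ 8.95 mg/L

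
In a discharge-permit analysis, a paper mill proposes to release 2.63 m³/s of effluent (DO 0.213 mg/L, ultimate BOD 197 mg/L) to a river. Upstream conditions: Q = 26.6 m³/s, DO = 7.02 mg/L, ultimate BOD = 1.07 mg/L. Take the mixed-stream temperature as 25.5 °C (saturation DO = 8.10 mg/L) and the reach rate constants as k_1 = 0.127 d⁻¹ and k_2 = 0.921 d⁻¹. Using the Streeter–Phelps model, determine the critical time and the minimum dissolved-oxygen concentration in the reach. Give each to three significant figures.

t_c ≈ 1.44 d; minimum DO ≈ 5.95 mg/L

Mixed DO = (26.6×7.02 + 2.63×0.213)/(26.6+2.63) = 187.3/29.23 = 6.408 mg/L.
Mixed L₀ = (26.6×1.07 + 2.63×197)/(29.23) = 546.6/29.23 = 18.70 mg/L.
Initial deficit D₀ = C_s − DO₀ = 8.10 − 6.408 = 1.692 mg/L.
t_c = (1/0.7940) ln[(0.921/0.127)(1 − 1.692×0.7940/(0.127×18.70))] = 1.259 × ln(3.148) = 1.444 d.
D_c = (0.127/0.921) × 18.70 × e^(−0.127×1.444) = 0.1379 × 18.70 × 0.8324 = 2.146 mg/L.
Minimum DO = 8.10 − 2.146 = 5.954 mg/L.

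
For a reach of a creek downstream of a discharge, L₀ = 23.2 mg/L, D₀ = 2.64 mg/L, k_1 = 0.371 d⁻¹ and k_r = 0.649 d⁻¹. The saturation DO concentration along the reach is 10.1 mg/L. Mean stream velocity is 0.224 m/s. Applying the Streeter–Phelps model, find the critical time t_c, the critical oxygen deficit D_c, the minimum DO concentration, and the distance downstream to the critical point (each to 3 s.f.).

t_c ≈ 1.69 d; D_c ≈ 7.08 mg/L; min DO ≈ 3.02 mg/L; x_c ≈ 32.7 km

t_c = [1/(k_r−k_1)] ln[(k_r/k_1)(1 − D₀(k_r−k_1)/(k_1 L₀))]
= [1/(0.649−0.371)] ln[(0.649/0.371)(1 − 2.64×0.2780/(0.371×23.2))]
= (1/0.2780) ln[1.749 × 0.9147] = 3.597 × ln(1.600) = 3.597 × 0.4701 = 1.691 d.
D_c = (k_1/k_r) L₀ e^(−k_1 t_c) = (0.371/0.649) × 23.2 × e^(−0.371×1.691) = 0.5716 × 23.2 × 0.5340 = 7.082 mg/L.
Minimum DO = C_s − D_c = 10.1 − 7.082 = 3.018 mg/L.
x_c = v t_c = 0.224 m/s × 1.691 d × 86400 s/d = 32730 m ≈ 32.7 km.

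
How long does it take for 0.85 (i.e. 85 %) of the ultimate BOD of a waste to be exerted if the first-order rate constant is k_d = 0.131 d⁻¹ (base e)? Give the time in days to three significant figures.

t ≈ 14.5 d

y/L₀ = 1 − e^(−k_d t) = 0.85 ⇒ e^(−k_d t) = 0.150
t = −ln(0.150) / 0.131 = 1.897 / 0.131 = 14.48 d.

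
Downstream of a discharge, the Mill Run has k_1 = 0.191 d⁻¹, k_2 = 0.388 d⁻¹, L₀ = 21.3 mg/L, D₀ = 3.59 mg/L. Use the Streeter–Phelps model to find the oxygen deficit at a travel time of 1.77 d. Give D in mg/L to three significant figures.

D ≈ 6.14 mg/L

k_1 L₀/(k_2−k_1) = 0.191×21.3/(0.388−0.191) = 4.068/0.1970 = 20.65 mg/L.
e^(−k_1 t) = e^(−0.191×1.770) = 0.7131; e^(−k_2 t) = e^(−0.388×1.770) = 0.5032.
D = 20.65 × (0.7131 − 0.5032) + 3.59 × 0.5032 = 4.336 + 1.807 = 6.142 mg/L.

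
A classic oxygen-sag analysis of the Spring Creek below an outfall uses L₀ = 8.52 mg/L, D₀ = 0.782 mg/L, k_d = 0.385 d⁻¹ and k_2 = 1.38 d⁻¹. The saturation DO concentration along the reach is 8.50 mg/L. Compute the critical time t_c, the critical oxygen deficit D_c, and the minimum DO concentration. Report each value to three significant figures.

t_c ≈ 1.01 d; D_c ≈ 1.61 mg/L; min DO ≈ 6.89 mg/L

With k_2/k_d = 3.584 and 1 − D₀(k_2−k_d)/(k_d L₀) = 0.7628,
t_c = ln(3.584 × 0.7628) / (1.38 − 0.385) = ln(2.734) / 0.9950 = 1.006/0.9950 = 1.011 d.
D_c = (k_d/k_2) L₀ e^(−k_d t_c) = (0.385/1.38) × 8.52 × e^(−0.385×1.011) = 0.2790 × 8.52 × 0.6776 = 1.611 mg/L.
Minimum DO = C_s − D_c = 8.50 − 1.611 = 6.889 mg/L.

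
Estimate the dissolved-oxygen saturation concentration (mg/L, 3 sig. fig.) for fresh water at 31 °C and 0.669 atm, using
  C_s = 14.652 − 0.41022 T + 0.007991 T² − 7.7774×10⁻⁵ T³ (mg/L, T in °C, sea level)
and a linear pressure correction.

C_s ≈ 4.88 mg/L

At sea level: C_s = 14.652 − 0.41022×31 + 0.007991×31² − 7.7774×10⁻⁵×31³ = 7.298 mg/L.
Pressure correction: C_s' = 7.298 × 0.669 = 4.882 mg/L.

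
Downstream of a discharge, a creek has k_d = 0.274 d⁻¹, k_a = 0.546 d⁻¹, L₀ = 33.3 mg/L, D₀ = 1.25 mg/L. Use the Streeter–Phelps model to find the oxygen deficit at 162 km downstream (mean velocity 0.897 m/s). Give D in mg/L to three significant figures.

Travel time t = x/v = 162 km / (0.897 m/s) = 162000 m / 0.897 m/s = 180600 s = 2.090 d.
k_d L₀/(k_a−k_d) = 0.274×33.3/(0.546−0.274) = 9.124/0.2720 = 33.54 mg/L.
e^(−k_d t) = e^(−0.274×2.090) = 0.5640; e^(−k_a t) = e^(−0.546×2.090) = 0.3194.
D = 33.54 × (0.5640 − 0.3194) + 1.25 × 0.3194 = 8.204 + 0.3993 = 8.603 mg/L.

D ≈ 8.60 mg/L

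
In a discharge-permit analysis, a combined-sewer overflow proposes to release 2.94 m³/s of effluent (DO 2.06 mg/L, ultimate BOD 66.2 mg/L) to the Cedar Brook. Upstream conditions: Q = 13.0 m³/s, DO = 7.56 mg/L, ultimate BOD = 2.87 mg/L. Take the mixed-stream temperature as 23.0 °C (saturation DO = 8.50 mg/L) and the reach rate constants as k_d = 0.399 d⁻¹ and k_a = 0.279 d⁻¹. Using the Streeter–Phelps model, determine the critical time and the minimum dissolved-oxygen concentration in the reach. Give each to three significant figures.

t_c ≈ 2.65 d; minimum DO ≈ 1.28 mg/L

Mixed DO = (13.0×7.56 + 2.94×2.06)/(13.0+2.94) = 104.3/15.94 = 6.546 mg/L.
Mixed L₀ = (13.0×2.87 + 2.94×66.2)/(15.94) = 231.9/15.94 = 14.55 mg/L.
Initial deficit D₀ = C_s − DO₀ = 8.50 − 6.546 = 1.954 mg/L.
t_c = (1/-0.1200) ln[(0.279/0.399)(1 − 1.954×-0.1200/(0.399×14.55))] = -8.333 × ln(0.7275) = 2.651 d.
D_c = (0.399/0.279) × 14.55 × e^(−0.399×2.651) = 1.430 × 14.55 × 0.3472 = 7.225 mg/L.
Minimum DO = 8.50 − 7.225 = 1.275 mg/L.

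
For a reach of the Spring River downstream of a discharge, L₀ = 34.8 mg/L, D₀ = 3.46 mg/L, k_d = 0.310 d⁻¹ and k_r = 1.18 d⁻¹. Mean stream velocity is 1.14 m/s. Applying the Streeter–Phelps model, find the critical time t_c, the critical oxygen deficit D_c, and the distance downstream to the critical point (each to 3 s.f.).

t_c = [1/(k_r−k_d)] ln[(k_r/k_d)(1 − D₀(k_r−k_d)/(k_d L₀))]
= [1/(1.18−0.310)] ln[(1.18/0.310)(1 − 3.46×0.8700/(0.310×34.8))]
= (1/0.8700) ln[3.806 × 0.7210] = 1.149 × ln(2.744) = 1.149 × 1.010 = 1.160 d.
L(t_c) = L₀ e^(−k_d t_c) = 34.8 × 0.6979 = 24.29 mg/L, and at the critical point k_r D_c = k_d L, so D_c = (0.310/1.18) × 24.29 = 6.380 mg/L.
x_c = v t_c = 1.14 m/s × 1.160 d × 86400 s/d = 114300 m ≈ 114 km.

t_c ≈ 1.16 d; D_c ≈ 6.38 mg/L; x_c ≈ 114 km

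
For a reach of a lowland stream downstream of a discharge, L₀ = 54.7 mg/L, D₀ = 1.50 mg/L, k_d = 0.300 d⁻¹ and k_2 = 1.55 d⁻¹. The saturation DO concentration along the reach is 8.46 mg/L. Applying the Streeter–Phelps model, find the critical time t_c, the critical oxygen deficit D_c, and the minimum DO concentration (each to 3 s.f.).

t_c ≈ 1.22 d; D_c ≈ 7.35 mg/L; min DO ≈ 1.11 mg/L

At the critical point dD/dt = 0, so k_d L₀ e^(−k_d t) = k_2 D. Substituting D(t) from the Streeter–Phelps equation and solving for t gives
t_c = ln[(k_2/k_d)(1 − D₀(k_2−k_d)/(k_d L₀))] / (k_2−k_d).
Here k_2−k_d = 1.250 d⁻¹ and 1 − D₀(k_2−k_d)/(k_d L₀) = 1 − 1.50×1.250/(0.300×54.7) = 0.8857, so
t_c = ln(5.167 × 0.8857) / 1.250 = 1.521 / 1.250 = 1.217 d.
L(t_c) = L₀ e^(−k_d t_c) = 54.7 × 0.6942 = 37.97 mg/L, and at the critical point k_2 D_c = k_d L, so D_c = (0.300/1.55) × 37.97 = 7.349 mg/L.
Minimum DO = C_s − D_c = 8.46 − 7.349 = 1.111 mg/L.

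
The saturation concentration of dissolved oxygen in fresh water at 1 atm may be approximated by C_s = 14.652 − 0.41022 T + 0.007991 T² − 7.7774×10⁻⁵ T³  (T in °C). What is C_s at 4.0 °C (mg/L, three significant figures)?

C_s ≈ 13.1 mg/L

C_s = 14.652 − 0.41022×4.0 + 0.007991×4.0² − 7.7774×10⁻⁵×4.0³ = 13.13 mg/L.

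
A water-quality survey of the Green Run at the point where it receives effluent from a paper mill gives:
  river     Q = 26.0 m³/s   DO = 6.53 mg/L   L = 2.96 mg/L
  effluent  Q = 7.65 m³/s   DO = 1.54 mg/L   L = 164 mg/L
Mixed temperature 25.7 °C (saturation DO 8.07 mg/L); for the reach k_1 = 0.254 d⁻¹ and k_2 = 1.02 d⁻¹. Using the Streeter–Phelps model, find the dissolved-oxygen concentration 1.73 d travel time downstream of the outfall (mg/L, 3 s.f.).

DO ≈ 1.40 mg/L

Mixed DO = (26.0×6.53 + 7.65×1.54)/(26.0+7.65) = 181.6/33.65 = 5.396 mg/L.
Mixed L₀ = (26.0×2.96 + 7.65×164)/(33.65) = 1332/33.65 = 39.57 mg/L.
Initial deficit D₀ = C_s − DO₀ = 8.07 − 5.396 = 2.674 mg/L.
D(1.73) = [0.254×39.57/(1.02−0.254)](e^(−0.254×1.73) − e^(−1.02×1.73)) + 2.674 e^(−1.02×1.73)
= 13.12 × (0.6444 − 0.1713) + 2.674 × 0.1713 = 6.666 mg/L.
DO = 8.07 − 6.666 = 1.404 mg/L.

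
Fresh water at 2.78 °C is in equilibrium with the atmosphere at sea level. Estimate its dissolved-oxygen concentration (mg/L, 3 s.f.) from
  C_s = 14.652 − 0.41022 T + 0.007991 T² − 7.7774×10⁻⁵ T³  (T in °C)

C_s ≈ 13.6 mg/L

C_s = 14.652 − 0.41022×2.78 + 0.007991×2.78² − 7.7774×10⁻⁵×2.78³ = 13.57 mg/L.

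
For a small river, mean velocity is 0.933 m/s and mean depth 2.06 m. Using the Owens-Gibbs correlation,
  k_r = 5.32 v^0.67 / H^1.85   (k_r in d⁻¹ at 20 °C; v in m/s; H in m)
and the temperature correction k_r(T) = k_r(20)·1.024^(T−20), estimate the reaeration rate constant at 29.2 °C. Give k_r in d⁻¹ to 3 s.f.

k_r ≈ 1.66 d⁻¹

k_r(20) = 5.32 × 0.933^0.67 / 2.06^1.85 = 5.32 × 0.9546 / 3.808 = 1.334 d⁻¹.
k_r(29.2) = 1.334 × 1.024^(29.2−20) = 1.334 × 1.244 = 1.659 d⁻¹.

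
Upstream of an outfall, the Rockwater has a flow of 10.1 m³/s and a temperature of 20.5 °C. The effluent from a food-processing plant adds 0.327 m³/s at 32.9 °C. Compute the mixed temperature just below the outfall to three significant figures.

Flow-weighted mixing: C = (Q_r C_r + Q_w C_w)/(Q_r + Q_w)
= (10.1×20.5 + 0.327×32.9)/(10.1 + 0.327) = 217.8/10.43 = 20.89 °C.

20.9 °C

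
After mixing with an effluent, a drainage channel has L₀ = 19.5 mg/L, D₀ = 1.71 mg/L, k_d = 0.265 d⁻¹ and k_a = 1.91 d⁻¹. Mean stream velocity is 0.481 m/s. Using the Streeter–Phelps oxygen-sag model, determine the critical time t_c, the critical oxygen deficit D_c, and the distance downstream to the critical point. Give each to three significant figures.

With k_a/k_d = 7.208 and 1 − D₀(k_a−k_d)/(k_d L₀) = 0.4556,
t_c = ln(7.208 × 0.4556) / (1.91 − 0.265) = ln(3.284) / 1.645 = 1.189/1.645 = 0.7229 d.
L(t_c) = L₀ e^(−k_d t_c) = 19.5 × 0.8257 = 16.10 mg/L, and at the critical point k_a D_c = k_d L, so D_c = (0.265/1.91) × 16.10 = 2.234 mg/L.
x_c = v t_c = 0.481 m/s × 0.7229 d × 86400 s/d = 30040 m ≈ 30.0 km.

t_c ≈ 0.723 d; D_c ≈ 2.23 mg/L; x_c ≈ 30.0 km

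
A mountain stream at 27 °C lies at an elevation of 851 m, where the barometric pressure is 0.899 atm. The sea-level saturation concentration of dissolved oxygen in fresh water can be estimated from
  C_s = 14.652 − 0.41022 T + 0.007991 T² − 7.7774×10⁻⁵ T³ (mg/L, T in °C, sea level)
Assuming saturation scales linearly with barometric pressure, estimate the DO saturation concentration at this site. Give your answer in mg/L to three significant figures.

C_s ≈ 7.08 mg/L

At sea level: C_s = 14.652 − 0.41022×27 + 0.007991×27² − 7.7774×10⁻⁵×27³ = 7.871 mg/L.
Pressure correction: C_s' = 7.871 × 0.899 = 7.076 mg/L.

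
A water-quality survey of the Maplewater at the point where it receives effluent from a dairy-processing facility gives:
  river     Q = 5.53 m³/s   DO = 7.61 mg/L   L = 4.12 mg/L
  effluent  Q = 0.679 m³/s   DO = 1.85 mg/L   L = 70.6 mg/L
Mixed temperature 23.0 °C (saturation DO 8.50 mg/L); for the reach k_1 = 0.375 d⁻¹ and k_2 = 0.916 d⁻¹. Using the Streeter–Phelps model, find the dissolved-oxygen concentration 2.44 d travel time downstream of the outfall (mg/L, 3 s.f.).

Mixed DO = (5.53×7.61 + 0.679×1.85)/(5.53+0.679) = 43.34/6.209 = 6.980 mg/L.
Mixed L₀ = (5.53×4.12 + 0.679×70.6)/(6.209) = 70.72/6.209 = 11.39 mg/L.
Initial deficit D₀ = C_s − DO₀ = 8.50 − 6.980 = 1.520 mg/L.
D(2.44) = [0.375×11.39/(0.916−0.375)](e^(−0.375×2.44) − e^(−0.916×2.44)) + 1.520 e^(−0.916×2.44)
= 7.895 × (0.4005 − 0.1070) + 1.520 × 0.1070 = 2.480 mg/L.
DO = 8.50 − 2.480 = 6.020 mg/L.

DO ≈ 6.02 mg/L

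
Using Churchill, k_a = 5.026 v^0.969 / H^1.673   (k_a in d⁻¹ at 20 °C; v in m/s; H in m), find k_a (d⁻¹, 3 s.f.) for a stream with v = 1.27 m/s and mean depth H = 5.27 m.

k_a = 5.026 × 1.27^0.969 / 5.27^1.673 = 5.026 × 1.261 / 16.13 = 0.3928 d⁻¹.

k_a ≈ 0.393 d⁻¹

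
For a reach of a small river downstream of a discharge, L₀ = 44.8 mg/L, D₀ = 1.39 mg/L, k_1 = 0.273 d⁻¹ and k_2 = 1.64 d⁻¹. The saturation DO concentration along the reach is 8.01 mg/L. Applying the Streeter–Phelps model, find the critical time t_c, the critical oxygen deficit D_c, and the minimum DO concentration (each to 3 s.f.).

t_c ≈ 1.19 d; D_c ≈ 5.39 mg/L; min DO ≈ 2.62 mg/L

t_c = [1/(k_2−k_1)] ln[(k_2/k_1)(1 − D₀(k_2−k_1)/(k_1 L₀))]
= [1/(1.64−0.273)] ln[(1.64/0.273)(1 − 1.39×1.367/(0.273×44.8))]
= (1/1.367) ln[6.007 × 0.8446] = 0.7315 × ln(5.074) = 0.7315 × 1.624 = 1.188 d.
L(t_c) = L₀ e^(−k_1 t_c) = 44.8 × 0.7230 = 32.39 mg/L, and at the critical point k_2 D_c = k_1 L, so D_c = (0.273/1.64) × 32.39 = 5.392 mg/L.
Minimum DO = C_s − D_c = 8.01 − 5.392 = 2.618 mg/L.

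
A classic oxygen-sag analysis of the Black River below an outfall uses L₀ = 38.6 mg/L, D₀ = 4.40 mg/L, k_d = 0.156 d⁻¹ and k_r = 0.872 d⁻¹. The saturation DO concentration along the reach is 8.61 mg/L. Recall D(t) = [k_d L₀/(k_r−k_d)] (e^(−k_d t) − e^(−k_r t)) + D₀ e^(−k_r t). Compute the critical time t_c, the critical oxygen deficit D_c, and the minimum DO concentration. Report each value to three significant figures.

t_c ≈ 1.37 d; D_c ≈ 5.58 mg/L; min DO ≈ 3.03 mg/L

t_c = [1/(k_r−k_d)] ln[(k_r/k_d)(1 − D₀(k_r−k_d)/(k_d L₀))]
= [1/(0.872−0.156)] ln[(0.872/0.156)(1 − 4.40×0.7160/(0.156×38.6))]
= (1/0.7160) ln[5.590 × 0.4768] = 1.397 × ln(2.665) = 1.397 × 0.9803 = 1.369 d.
D_c = (k_d/k_r) L₀ e^(−k_d t_c) = (0.156/0.872) × 38.6 × e^(−0.156×1.369) = 0.1789 × 38.6 × 0.8077 = 5.577 mg/L.
Minimum DO = C_s − D_c = 8.61 − 5.577 = 3.033 mg/L.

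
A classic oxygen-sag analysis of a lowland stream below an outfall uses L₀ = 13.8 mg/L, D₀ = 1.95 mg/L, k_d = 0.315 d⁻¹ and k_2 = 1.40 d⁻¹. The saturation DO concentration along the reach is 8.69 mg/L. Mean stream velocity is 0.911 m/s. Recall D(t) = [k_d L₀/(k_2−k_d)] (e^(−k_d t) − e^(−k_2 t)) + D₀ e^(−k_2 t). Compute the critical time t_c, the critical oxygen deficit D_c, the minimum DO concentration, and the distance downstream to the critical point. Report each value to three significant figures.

t_c = [1/(k_2−k_d)] ln[(k_2/k_d)(1 − D₀(k_2−k_d)/(k_d L₀))]
= [1/(1.40−0.315)] ln[(1.40/0.315)(1 − 1.95×1.085/(0.315×13.8))]
= (1/1.085) ln[4.444 × 0.5133] = 0.9217 × ln(2.281) = 0.9217 × 0.8247 = 0.7601 d.
L(t_c) = L₀ e^(−k_d t_c) = 13.8 × 0.7871 = 10.86 mg/L, and at the critical point k_2 D_c = k_d L, so D_c = (0.315/1.40) × 10.86 = 2.444 mg/L.
Minimum DO = C_s − D_c = 8.69 − 2.444 = 6.246 mg/L.
x_c = v t_c = 0.911 m/s × 0.7601 d × 86400 s/d = 59830 m ≈ 59.8 km.

t_c ≈ 0.760 d; D_c ≈ 2.44 mg/L; min DO ≈ 6.25 mg/L; x_c ≈ 59.8 km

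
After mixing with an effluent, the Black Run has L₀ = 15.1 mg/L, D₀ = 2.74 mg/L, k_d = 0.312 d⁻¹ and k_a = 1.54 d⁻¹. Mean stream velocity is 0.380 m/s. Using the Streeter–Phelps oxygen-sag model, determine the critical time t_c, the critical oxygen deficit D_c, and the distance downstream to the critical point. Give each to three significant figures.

t_c = [1/(k_a−k_d)] ln[(k_a/k_d)(1 − D₀(k_a−k_d)/(k_d L₀))]
= [1/(1.54−0.312)] ln[(1.54/0.312)(1 − 2.74×1.228/(0.312×15.1))]
= (1/1.228) ln[4.936 × 0.2858] = 0.8143 × ln(1.411) = 0.8143 × 0.3441 = 0.2802 d.
L(t_c) = L₀ e^(−k_d t_c) = 15.1 × 0.9163 = 13.84 mg/L, and at the critical point k_a D_c = k_d L, so D_c = (0.312/1.54) × 13.84 = 2.803 mg/L.
x_c = v t_c = 0.380 m/s × 0.2802 d × 86400 s/d = 9200 m ≈ 9.20 km.

t_c ≈ 0.280 d; D_c ≈ 2.80 mg/L; x_c ≈ 9.20 km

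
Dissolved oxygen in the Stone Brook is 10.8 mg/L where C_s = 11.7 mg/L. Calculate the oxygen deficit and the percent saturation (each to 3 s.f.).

D ≈ 0.900 mg/L; 92.3 % saturation

D = C_s − C = 11.7 − 10.8 = 0.900 mg/L.
% saturation = 10.8/11.7 × 100 = 92.3 %.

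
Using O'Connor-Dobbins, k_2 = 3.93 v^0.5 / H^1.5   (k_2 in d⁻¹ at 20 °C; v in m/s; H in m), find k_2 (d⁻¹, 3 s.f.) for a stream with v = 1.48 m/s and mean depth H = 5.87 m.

k_2 ≈ 0.336 d⁻¹

k_2 = 3.93 × 1.48^0.5 / 5.87^1.5 = 3.93 × 1.217 / 14.22 = 0.3362 d⁻¹.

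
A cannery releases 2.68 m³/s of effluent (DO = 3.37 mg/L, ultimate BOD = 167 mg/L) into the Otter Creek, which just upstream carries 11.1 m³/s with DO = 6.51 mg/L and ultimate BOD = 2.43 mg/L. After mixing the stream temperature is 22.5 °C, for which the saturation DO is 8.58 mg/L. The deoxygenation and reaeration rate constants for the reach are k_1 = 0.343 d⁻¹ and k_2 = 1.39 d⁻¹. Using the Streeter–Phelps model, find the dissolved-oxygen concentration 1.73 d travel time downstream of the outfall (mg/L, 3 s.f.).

DO ≈ 3.12 mg/L

Mixed DO = (11.1×6.51 + 2.68×3.37)/(11.1+2.68) = 81.29/13.78 = 5.899 mg/L.
Mixed L₀ = (11.1×2.43 + 2.68×167)/(13.78) = 474.5/13.78 = 34.44 mg/L.
Initial deficit D₀ = C_s − DO₀ = 8.58 − 5.899 = 2.681 mg/L.
D(1.73) = [0.343×34.44/(1.39−0.343)](e^(−0.343×1.73) − e^(−1.39×1.73)) + 2.681 e^(−1.39×1.73)
= 11.28 × (0.5525 − 0.09029) + 2.681 × 0.09029 = 5.456 mg/L.
DO = 8.58 − 5.456 = 3.124 mg/L.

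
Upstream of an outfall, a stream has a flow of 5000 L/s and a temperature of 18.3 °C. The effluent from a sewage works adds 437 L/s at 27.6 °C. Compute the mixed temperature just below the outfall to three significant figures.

19.0 °C

Flow-weighted mixing: C = (Q_r C_r + Q_w C_w)/(Q_r + Q_w)
= (5000×18.3 + 437×27.6)/(5000 + 437) = 103600/5437 = 19.05 °C.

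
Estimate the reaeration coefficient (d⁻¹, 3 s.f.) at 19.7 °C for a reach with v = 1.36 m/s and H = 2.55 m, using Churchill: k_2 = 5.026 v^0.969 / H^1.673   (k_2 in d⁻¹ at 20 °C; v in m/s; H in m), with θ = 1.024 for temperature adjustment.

k_2(20) = 5.026 × 1.36^0.969 / 2.55^1.673 = 5.026 × 1.347 / 4.788 = 1.414 d⁻¹.
k_2(19.7) = 1.414 × 1.024^(19.7−20) = 1.414 × 0.9929 = 1.404 d⁻¹.

k_2 ≈ 1.40 d⁻¹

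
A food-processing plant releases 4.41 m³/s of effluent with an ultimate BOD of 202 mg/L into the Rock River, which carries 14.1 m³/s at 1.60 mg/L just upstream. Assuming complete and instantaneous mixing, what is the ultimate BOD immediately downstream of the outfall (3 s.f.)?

Flow-weighted mixing: C = (Q_r C_r + Q_w C_w)/(Q_r + Q_w)
= (14.1×1.60 + 4.41×202)/(14.1 + 4.41) = 913.4/18.51 = 49.35 mg/L.

49.3 mg/L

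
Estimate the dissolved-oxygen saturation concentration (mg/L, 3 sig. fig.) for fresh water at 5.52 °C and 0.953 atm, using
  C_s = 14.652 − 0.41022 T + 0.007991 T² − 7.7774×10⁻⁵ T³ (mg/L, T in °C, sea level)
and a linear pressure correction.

At sea level: C_s = 14.652 − 0.41022×5.52 + 0.007991×5.52² − 7.7774×10⁻⁵×5.52³ = 12.62 mg/L.
Pressure correction: C_s' = 12.62 × 0.953 = 12.02 mg/L.

C_s ≈ 12.0 mg/L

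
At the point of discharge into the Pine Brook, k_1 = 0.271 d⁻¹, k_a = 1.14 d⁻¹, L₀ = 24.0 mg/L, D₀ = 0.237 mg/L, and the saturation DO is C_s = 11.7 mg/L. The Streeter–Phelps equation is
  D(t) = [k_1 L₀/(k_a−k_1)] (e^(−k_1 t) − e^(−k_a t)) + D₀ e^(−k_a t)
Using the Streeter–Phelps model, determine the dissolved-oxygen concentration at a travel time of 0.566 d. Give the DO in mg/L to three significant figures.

k_1 L₀/(k_a−k_1) = 0.271×24.0/(1.14−0.271) = 6.504/0.8690 = 7.484 mg/L.
e^(−k_1 t) = e^(−0.271×0.5660) = 0.8578; e^(−k_a t) = e^(−1.14×0.5660) = 0.5245.
D = 7.484 × (0.8578 − 0.5245) + 0.237 × 0.5245 = 2.494 + 0.1243 = 2.619 mg/L.
DO = C_s − D = 11.7 − 2.619 = 9.081 mg/L.

DO ≈ 9.08 mg/L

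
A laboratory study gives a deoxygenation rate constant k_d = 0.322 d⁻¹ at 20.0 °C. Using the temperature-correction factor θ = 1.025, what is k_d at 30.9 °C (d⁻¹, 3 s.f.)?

k_d(T₂) = k_d(T₁) · θ^(T₂−T₁) = 0.322 × 1.025^(30.9−20.0)
= 0.322 × 1.025^10.9 = 0.322 × 1.309 = 0.4214 d⁻¹.

k_d ≈ 0.421 d⁻¹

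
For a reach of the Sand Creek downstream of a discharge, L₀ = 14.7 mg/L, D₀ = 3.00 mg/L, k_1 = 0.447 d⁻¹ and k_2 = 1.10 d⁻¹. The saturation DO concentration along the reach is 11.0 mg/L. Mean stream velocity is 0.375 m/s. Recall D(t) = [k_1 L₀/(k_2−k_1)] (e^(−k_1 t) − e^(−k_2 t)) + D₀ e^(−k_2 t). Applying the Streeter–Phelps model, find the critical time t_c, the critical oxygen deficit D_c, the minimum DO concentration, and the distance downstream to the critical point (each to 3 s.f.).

t_c ≈ 0.837 d; D_c ≈ 4.11 mg/L; min DO ≈ 6.89 mg/L; x_c ≈ 27.1 km

With k_2/k_1 = 2.461 and 1 − D₀(k_2−k_1)/(k_1 L₀) = 0.7019,
t_c = ln(2.461 × 0.7019) / (1.10 − 0.447) = ln(1.727) / 0.6530 = 0.5465/0.6530 = 0.8369 d.
L(t_c) = L₀ e^(−k_1 t_c) = 14.7 × 0.6879 = 10.11 mg/L, and at the critical point k_2 D_c = k_1 L, so D_c = (0.447/1.10) × 10.11 = 4.109 mg/L.
Minimum DO = C_s − D_c = 11.0 − 4.109 = 6.891 mg/L.
x_c = v t_c = 0.375 m/s × 0.8369 d × 86400 s/d = 27120 m ≈ 27.1 km.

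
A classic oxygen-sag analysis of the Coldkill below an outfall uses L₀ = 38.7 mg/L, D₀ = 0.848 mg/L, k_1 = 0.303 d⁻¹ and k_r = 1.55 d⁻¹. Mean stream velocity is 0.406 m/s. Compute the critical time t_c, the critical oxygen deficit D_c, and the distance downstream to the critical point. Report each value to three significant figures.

At the critical point dD/dt = 0, so k_1 L₀ e^(−k_1 t) = k_r D. Substituting D(t) from the Streeter–Phelps equation and solving for t gives
t_c = ln[(k_r/k_1)(1 − D₀(k_r−k_1)/(k_1 L₀))] / (k_r−k_1).
Here k_r−k_1 = 1.247 d⁻¹ and 1 − D₀(k_r−k_1)/(k_1 L₀) = 1 − 0.848×1.247/(0.303×38.7) = 0.9098, so
t_c = ln(5.116 × 0.9098) / 1.247 = 1.538 / 1.247 = 1.233 d.
L(t_c) = L₀ e^(−k_1 t_c) = 38.7 × 0.6882 = 26.63 mg/L, and at the critical point k_r D_c = k_1 L, so D_c = (0.303/1.55) × 26.63 = 5.207 mg/L.
x_c = v t_c = 0.406 m/s × 1.233 d × 86400 s/d = 43260 m ≈ 43.3 km.

t_c ≈ 1.23 d; D_c ≈ 5.21 mg/L; x_c ≈ 43.3 km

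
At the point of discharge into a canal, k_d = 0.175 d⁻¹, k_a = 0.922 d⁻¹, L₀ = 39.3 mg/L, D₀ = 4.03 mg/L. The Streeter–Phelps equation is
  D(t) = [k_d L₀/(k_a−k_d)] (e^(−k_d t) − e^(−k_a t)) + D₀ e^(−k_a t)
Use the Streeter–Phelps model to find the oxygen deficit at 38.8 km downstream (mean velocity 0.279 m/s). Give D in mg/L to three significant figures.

D ≈ 5.77 mg/L

Travel time t = x/v = 38.8 km / (0.279 m/s) = 38800 m / 0.279 m/s = 139100 s = 1.610 d.
k_d L₀/(k_a−k_d) = 0.175×39.3/(0.922−0.175) = 6.877/0.7470 = 9.207 mg/L.
e^(−k_d t) = e^(−0.175×1.610) = 0.7545; e^(−k_a t) = e^(−0.922×1.610) = 0.2267.
D = 9.207 × (0.7545 − 0.2267) + 4.03 × 0.2267 = 4.859 + 0.9137 = 5.773 mg/L.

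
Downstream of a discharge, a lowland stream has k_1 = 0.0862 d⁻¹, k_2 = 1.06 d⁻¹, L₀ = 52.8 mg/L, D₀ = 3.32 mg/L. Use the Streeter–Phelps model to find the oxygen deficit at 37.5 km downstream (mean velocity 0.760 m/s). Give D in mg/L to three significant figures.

Travel time t = x/v = 37.5 km / (0.760 m/s) = 37500 m / 0.760 m/s = 49340 s = 0.5711 d.
k_1 L₀/(k_2−k_1) = 0.0862×52.8/(1.06−0.0862) = 4.551/0.9738 = 4.674 mg/L.
e^(−k_1 t) = e^(−0.0862×0.5711) = 0.9520; e^(−k_2 t) = e^(−1.06×0.5711) = 0.5459.
D = 4.674 × (0.9520 − 0.5459) + 3.32 × 0.5459 = 1.898 + 1.812 = 3.710 mg/L.

D ≈ 3.71 mg/L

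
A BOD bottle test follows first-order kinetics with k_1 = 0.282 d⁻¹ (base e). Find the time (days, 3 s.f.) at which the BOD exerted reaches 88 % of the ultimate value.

t ≈ 7.52 d

y/L₀ = 1 − e^(−k_1 t) = 0.88 ⇒ e^(−k_1 t) = 0.120
t = −ln(0.120) / 0.282 = 2.120 / 0.282 = 7.519 d.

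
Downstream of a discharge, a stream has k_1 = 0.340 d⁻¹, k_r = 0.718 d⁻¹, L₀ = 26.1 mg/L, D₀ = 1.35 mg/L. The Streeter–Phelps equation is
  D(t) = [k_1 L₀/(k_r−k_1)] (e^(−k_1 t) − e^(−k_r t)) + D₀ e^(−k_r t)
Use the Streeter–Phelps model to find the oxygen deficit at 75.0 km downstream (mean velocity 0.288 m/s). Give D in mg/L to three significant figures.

D ≈ 5.88 mg/L

Travel time t = x/v = 75.0 km / (0.288 m/s) = 75000 m / 0.288 m/s = 260400 s = 3.014 d.
k_1 L₀/(k_r−k_1) = 0.340×26.1/(0.718−0.340) = 8.874/0.3780 = 23.48 mg/L.
e^(−k_1 t) = e^(−0.340×3.014) = 0.3589; e^(−k_r t) = e^(−0.718×3.014) = 0.1149.
D = 23.48 × (0.3589 − 0.1149) + 1.35 × 0.1149 = 5.729 + 0.1551 = 5.884 mg/L.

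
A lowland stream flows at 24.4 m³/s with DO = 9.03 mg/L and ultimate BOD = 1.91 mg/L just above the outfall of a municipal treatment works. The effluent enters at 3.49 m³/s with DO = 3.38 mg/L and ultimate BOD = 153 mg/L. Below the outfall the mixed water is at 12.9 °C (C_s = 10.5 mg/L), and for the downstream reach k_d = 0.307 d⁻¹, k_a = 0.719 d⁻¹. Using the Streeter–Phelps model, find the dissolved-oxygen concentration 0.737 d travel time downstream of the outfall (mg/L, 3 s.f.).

Mixed DO = (24.4×9.03 + 3.49×3.38)/(24.4+3.49) = 232.1/27.89 = 8.323 mg/L.
Mixed L₀ = (24.4×1.91 + 3.49×153)/(27.89) = 580.6/27.89 = 20.82 mg/L.
Initial deficit D₀ = C_s − DO₀ = 10.5 − 8.323 = 2.177 mg/L.
D(0.737) = [0.307×20.82/(0.719−0.307)](e^(−0.307×0.737) − e^(−0.719×0.737)) + 2.177 e^(−0.719×0.737)
= 15.51 × (0.7975 − 0.5887) + 2.177 × 0.5887 = 4.521 mg/L.
DO = 10.5 − 4.521 = 5.979 mg/L.

DO ≈ 5.98 mg/L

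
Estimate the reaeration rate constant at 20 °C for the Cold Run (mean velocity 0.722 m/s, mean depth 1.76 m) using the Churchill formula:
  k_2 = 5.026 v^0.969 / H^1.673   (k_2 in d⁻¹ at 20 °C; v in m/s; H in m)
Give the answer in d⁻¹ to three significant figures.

k_2 ≈ 1.42 d⁻¹

k_2 = 5.026 × 0.722^0.969 / 1.76^1.673 = 5.026 × 0.7293 / 2.575 = 1.424 d⁻¹.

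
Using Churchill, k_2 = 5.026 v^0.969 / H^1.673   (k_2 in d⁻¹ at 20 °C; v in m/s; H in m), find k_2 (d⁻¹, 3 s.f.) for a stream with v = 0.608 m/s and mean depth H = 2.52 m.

k_2 = 5.026 × 0.608^0.969 / 2.52^1.673 = 5.026 × 0.6175 / 4.694 = 0.6611 d⁻¹.

k_2 ≈ 0.661 d⁻¹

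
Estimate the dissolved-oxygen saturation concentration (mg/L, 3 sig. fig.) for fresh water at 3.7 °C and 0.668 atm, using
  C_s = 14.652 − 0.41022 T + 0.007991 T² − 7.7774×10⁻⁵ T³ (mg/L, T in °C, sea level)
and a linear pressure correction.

At sea level: C_s = 14.652 − 0.41022×3.7 + 0.007991×3.7² − 7.7774×10⁻⁵×3.7³ = 13.24 mg/L.
Pressure correction: C_s' = 13.24 × 0.668 = 8.844 mg/L.

C_s ≈ 8.84 mg/L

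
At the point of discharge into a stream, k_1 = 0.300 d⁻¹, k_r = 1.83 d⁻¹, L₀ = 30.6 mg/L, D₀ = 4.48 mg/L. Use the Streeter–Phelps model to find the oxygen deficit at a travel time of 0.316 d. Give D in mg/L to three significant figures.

k_1 L₀/(k_r−k_1) = 0.300×30.6/(1.83−0.300) = 9.180/1.530 = 6.000 mg/L.
e^(−k_1 t) = e^(−0.300×0.3160) = 0.9096; e^(−k_r t) = e^(−1.83×0.3160) = 0.5609.
D = 6.000 × (0.9096 − 0.5609) + 4.48 × 0.5609 = 2.092 + 2.513 = 4.605 mg/L.

D ≈ 4.60 mg/L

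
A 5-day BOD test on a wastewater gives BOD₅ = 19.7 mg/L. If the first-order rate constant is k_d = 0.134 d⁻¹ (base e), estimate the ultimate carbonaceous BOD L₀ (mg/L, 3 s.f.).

BOD₅ = L₀(1 − e^(−5k_d)) ⇒ L₀ = BOD₅ / (1 − e^(−5×0.134))
= 19.7 / (1 − 0.5117) = 19.7 / 0.4883 = 40.34 mg/L.

L₀ ≈ 40.3 mg/L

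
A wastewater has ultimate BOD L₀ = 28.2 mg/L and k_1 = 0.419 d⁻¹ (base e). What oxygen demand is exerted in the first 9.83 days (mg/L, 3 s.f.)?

y_t = L₀(1 − e^(−k_1 t)) = 28.2 × (1 − e^(−0.419×9.83))
= 28.2 × (1 − 0.01626) = 28.2 × 0.9837 = 27.74 mg/L.

y ≈ 27.7 mg/L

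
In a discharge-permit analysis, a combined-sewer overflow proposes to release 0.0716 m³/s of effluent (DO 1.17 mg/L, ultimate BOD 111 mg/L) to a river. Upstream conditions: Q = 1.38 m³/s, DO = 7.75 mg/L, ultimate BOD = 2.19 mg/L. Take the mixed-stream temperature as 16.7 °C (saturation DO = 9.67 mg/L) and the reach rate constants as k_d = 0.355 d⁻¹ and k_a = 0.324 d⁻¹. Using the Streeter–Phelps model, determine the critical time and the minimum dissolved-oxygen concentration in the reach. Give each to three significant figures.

Mixed DO = (1.38×7.75 + 0.0716×1.17)/(1.38+0.0716) = 10.78/1.452 = 7.425 mg/L.
Mixed L₀ = (1.38×2.19 + 0.0716×111)/(1.452) = 10.97/1.452 = 7.557 mg/L.
Initial deficit D₀ = C_s − DO₀ = 9.67 − 7.425 = 2.245 mg/L.
t_c = (1/-0.03100) ln[(0.324/0.355)(1 − 2.245×-0.03100/(0.355×7.557))] = -32.26 × ln(0.9363) = 2.122 d.
D_c = (0.355/0.324) × 7.557 × e^(−0.355×2.122) = 1.096 × 7.557 × 0.4709 = 3.899 mg/L.
Minimum DO = 9.67 − 3.899 = 5.771 mg/L.

t_c ≈ 2.12 d; minimum DO ≈ 5.77 mg/L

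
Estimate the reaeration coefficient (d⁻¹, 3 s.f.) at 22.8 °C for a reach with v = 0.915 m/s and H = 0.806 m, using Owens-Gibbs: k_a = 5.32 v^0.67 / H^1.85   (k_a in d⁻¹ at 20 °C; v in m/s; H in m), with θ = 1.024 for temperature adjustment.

k_a(20) = 5.32 × 0.915^0.67 / 0.806^1.85 = 5.32 × 0.9422 / 0.6710 = 7.470 d⁻¹.
k_a(22.8) = 7.470 × 1.024^(22.8−20) = 7.470 × 1.069 = 7.983 d⁻¹.

k_a ≈ 7.98 d⁻¹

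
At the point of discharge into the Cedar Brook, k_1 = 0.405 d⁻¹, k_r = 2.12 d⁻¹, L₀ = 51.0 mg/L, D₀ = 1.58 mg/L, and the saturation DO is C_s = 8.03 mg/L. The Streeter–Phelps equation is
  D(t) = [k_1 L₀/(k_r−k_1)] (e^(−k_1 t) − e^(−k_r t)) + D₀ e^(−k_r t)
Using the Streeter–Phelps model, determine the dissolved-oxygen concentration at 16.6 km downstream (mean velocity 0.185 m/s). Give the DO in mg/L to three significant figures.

DO ≈ 1.28 mg/L

Travel time t = x/v = 16.6 km / (0.185 m/s) = 16600 m / 0.185 m/s = 89730 s = 1.039 d.
k_1 L₀/(k_r−k_1) = 0.405×51.0/(2.12−0.405) = 20.66/1.715 = 12.04 mg/L.
e^(−k_1 t) = e^(−0.405×1.039) = 0.6566; e^(−k_r t) = e^(−2.12×1.039) = 0.1106.
D = 12.04 × (0.6566 − 0.1106) + 1.58 × 0.1106 = 6.576 + 0.1748 = 6.751 mg/L.
DO = C_s − D = 8.03 − 6.751 = 1.279 mg/L.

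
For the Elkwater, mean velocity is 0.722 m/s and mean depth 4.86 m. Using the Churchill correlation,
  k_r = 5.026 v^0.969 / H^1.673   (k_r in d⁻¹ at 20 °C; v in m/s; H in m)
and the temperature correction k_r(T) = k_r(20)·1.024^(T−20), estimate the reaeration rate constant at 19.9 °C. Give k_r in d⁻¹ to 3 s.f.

k_r(20) = 5.026 × 0.722^0.969 / 4.86^1.673 = 5.026 × 0.7293 / 14.08 = 0.2603 d⁻¹.
k_r(19.9) = 0.2603 × 1.024^(19.9−20) = 0.2603 × 0.9976 = 0.2596 d⁻¹.

k_r ≈ 0.260 d⁻¹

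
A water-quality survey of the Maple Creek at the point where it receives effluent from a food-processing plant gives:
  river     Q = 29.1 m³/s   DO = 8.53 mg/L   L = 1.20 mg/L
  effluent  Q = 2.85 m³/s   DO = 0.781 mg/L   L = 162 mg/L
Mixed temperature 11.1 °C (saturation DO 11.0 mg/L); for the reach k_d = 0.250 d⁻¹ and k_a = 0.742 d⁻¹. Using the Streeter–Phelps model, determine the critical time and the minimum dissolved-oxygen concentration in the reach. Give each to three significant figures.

t_c ≈ 1.17 d; minimum DO ≈ 7.09 mg/L

Mixed DO = (29.1×8.53 + 2.85×0.781)/(29.1+2.85) = 250.4/31.95 = 7.839 mg/L.
Mixed L₀ = (29.1×1.20 + 2.85×162)/(31.95) = 496.6/31.95 = 15.54 mg/L.
Initial deficit D₀ = C_s − DO₀ = 11.0 − 7.839 = 3.161 mg/L.
t_c = (1/0.4920) ln[(0.742/0.250)(1 − 3.161×0.4920/(0.250×15.54))] = 2.033 × ln(1.780) = 1.172 d.
D_c = (0.250/0.742) × 15.54 × e^(−0.250×1.172) = 0.3369 × 15.54 × 0.7460 = 3.907 mg/L.
Minimum DO = 11.0 − 3.907 = 7.093 mg/L.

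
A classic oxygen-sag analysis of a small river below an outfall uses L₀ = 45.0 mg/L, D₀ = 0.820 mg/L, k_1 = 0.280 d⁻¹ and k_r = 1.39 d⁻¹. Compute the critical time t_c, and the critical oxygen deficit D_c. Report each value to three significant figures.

t_c ≈ 1.38 d; D_c ≈ 6.17 mg/L

With k_r/k_1 = 4.964 and 1 − D₀(k_r−k_1)/(k_1 L₀) = 0.9278,
t_c = ln(4.964 × 0.9278) / (1.39 − 0.280) = ln(4.606) / 1.110 = 1.527/1.110 = 1.376 d.
L(t_c) = L₀ e^(−k_1 t_c) = 45.0 × 0.6803 = 30.61 mg/L, and at the critical point k_r D_c = k_1 L, so D_c = (0.280/1.39) × 30.61 = 6.166 mg/L.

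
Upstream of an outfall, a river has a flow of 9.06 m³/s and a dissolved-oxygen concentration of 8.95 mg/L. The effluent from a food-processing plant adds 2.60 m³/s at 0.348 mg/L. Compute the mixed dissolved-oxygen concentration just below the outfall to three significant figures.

Flow-weighted mixing: C = (Q_r C_r + Q_w C_w)/(Q_r + Q_w)
= (9.06×8.95 + 2.60×0.348)/(9.06 + 2.60) = 81.99/11.66 = 7.032 mg/L.

7.03 mg/L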